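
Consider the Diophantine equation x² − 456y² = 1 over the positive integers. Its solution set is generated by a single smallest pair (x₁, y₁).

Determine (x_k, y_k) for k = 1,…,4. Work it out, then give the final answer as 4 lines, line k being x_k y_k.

√456 → a₀=21, period (2,1,4,1,2,42); ℓ=6 even so k=5
step 0: (21, 1)  from 21·(1,0) + (0,1)
step 1: (43, 2)  from 2·(21,1) + (1,0)
step 2: (64, 3)  from 1·(43,2) + (21,1)
step 3: (299, 14)  from 4·(64,3) + (43,2)
step 4: (363, 17)  from 1·(299,14) + (64,3)
step 5: (1025, 48)  from 2·(363,17) + (299,14)
→ (1025, 48).  Check: 1025²=1050625, 456·48²=1050624, difference 1.
n=2: (1025,48)∘(1025,48) = (1025·1025+456·48·48, 1025·48+48·1025) = (2101249,98400)
n=3: (2101249,98400)∘(1025,48) = (1025·2101249+456·48·98400, 1025·98400+48·2101249) = (4307559425,201719952)
n=4: (4307559425,201719952)∘(1025,48) = (1025·4307559425+456·48·201719952, 1025·201719952+48·4307559425) = (8830494720001,413525803200)

1025 48
2101249 98400
4307559425 201719952
8830494720001 413525803200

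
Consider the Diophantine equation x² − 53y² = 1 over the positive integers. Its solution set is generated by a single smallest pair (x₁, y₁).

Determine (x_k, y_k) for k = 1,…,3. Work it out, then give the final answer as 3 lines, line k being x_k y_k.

[7; 3,1,1,3,14] for √53; ℓ=5 ⇒ convergent index 9
a_0=7:  p_0=7·1+0=7,  q_0=7·0+1=1
a_1=3:  p_1=3·7+1=22,  q_1=3·1+0=3
a_2=1:  p_2=1·22+7=29,  q_2=1·3+1=4
a_3=1:  p_3=1·29+22=51,  q_3=1·4+3=7
a_4=3:  p_4=3·51+29=182,  q_4=3·7+4=25
…
a_6=3:  p_6=3·2599+182=7979,  q_6=3·357+25=1096
a_7=1:  p_7=1·7979+2599=10578,  q_7=1·1096+357=1453
a_8=1:  p_8=1·10578+7979=18557,  q_8=1·1453+1096=2549
a_9=3:  p_9=3·18557+10578=66249,  q_9=3·2549+1453=9100
→ (66249, 9100).  Check: 66249²=4388930001, 53·9100²=4388930000, difference 1.
n=2: (66249,9100)∘(66249,9100) = (66249·66249+53·9100·9100, 66249·9100+9100·66249) = (8777860001,1205731800)
n=3: (8777860001,1205731800)∘(66249,9100) = (66249·8777860001+53·9100·1205731800, 66249·1205731800+9100·8777860001) = (1163048894346249,159757052027300)

66249 9100
8777860001 1205731800
1163048894346249 159757052027300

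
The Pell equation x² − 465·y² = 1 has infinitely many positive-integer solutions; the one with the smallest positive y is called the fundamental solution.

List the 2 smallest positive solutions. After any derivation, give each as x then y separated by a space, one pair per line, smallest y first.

15871 736
503777281 23362112

[21; 1,1,3,2,2,2,3,1,1,42] for √465; ℓ=10 ⇒ convergent index 9
a_0=21:  p_0=21·1+0=21,  q_0=21·0+1=1
a_1=1:  p_1=1·21+1=22,  q_1=1·1+0=1
…
a_4=2:  p_4=2·151+43=345,  q_4=2·7+2=16
a_5=2:  p_5=2·345+151=841,  q_5=2·16+7=39
…
a_7=3:  p_7=3·2027+841=6922,  q_7=3·94+39=321
a_8=1:  p_8=1·6922+2027=8949,  q_8=1·321+94=415
a_9=1:  p_9=1·8949+6922=15871,  q_9=1·415+321=736
→ (15871, 736).  Check: 15871²=251888641, 465·736²=251888640, difference 1.
(x_2, y_2) = (15871·15871 + 465·736·736, 15871·736 + 736·15871) = (503777281, 23362112)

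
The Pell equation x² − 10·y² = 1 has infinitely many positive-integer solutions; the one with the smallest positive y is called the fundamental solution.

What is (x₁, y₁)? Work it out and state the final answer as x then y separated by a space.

d=10: √d = [3; 6] (ℓ=1, odd), read p_1/q_1
k=0  a_k=3  p_k/q_k = 3/1
k=1  a_k=6  p_k/q_k = 19/6
→ (19, 6).  Check: 19²=361, 10·6²=360, difference 1.

19 6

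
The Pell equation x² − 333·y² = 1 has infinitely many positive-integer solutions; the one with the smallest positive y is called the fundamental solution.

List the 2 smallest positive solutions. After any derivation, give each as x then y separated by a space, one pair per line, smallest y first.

73 4
10657 584

√333 → a₀=18, period (4,36); ℓ=2 even so k=1
a_0=18:  p_0=18·1+0=18,  q_0=18·0+1=1
a_1=4:  p_1=4·18+1=73,  q_1=4·1+0=4
→ (73, 4).  Check: 73²=5329, 333·4²=5328, difference 1.
(x_2, y_2) = (73·73 + 333·4·4, 73·4 + 4·73) = (10657, 584)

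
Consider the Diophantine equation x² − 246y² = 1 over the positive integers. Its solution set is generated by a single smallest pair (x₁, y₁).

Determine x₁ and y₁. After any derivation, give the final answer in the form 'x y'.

88805 5662

d=246: √d = [15; 1,2,5,1,14,1,5,2,1,30] (ℓ=10, even), read p_9/q_9
i=0: a=15 ⇒ p=15, q=1
i=1: a=1 ⇒ p=16, q=1
…
i=4: a=1 ⇒ p=298, q=19
i=5: a=14 ⇒ p=4423, q=282
i=6: a=1 ⇒ p=4721, q=301
…
i=8: a=2 ⇒ p=60777, q=3875
i=9: a=1 ⇒ p=88805, q=5662
fundamental: x₁=88805, y₁=5662  (since 7886328025 − 246·32058244 = 1)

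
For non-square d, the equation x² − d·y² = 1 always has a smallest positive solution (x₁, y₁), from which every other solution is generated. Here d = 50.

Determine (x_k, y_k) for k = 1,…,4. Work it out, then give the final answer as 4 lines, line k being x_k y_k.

99 14
19601 2772
3880899 548842
768398401 108667944

d=50: √d = [7; 14] (ℓ=1, odd), read p_1/q_1
step 0: (7, 1)  from 7·(1,0) + (0,1)
step 1: (99, 14)  from 14·(7,1) + (1,0)
(x₁, y₁) = (99, 14);  99² − 50·14² = 1 ✓
k=2:  x_2 = 99·99+50·14·14 = 19601,  y_2 = 99·14+14·99 = 2772
k=3:  x_3 = 99·19601+50·14·2772 = 3880899,  y_3 = 99·2772+14·19601 = 548842
k=4:  x_4 = 99·3880899+50·14·548842 = 768398401,  y_4 = 99·548842+14·3880899 = 108667944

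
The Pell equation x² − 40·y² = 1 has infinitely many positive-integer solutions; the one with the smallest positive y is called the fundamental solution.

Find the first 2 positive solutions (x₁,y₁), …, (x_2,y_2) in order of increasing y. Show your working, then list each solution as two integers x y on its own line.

19 3
721 114

[6; 3,12] for √40; ℓ=2 ⇒ convergent index 1
a_0=6:  p_0=6·1+0=6,  q_0=6·0+1=1
a_1=3:  p_1=3·6+1=19,  q_1=3·1+0=3
(x₁, y₁) = (19, 3);  19² − 40·3² = 1 ✓
(19+3√40)^2 = 721 + 114√40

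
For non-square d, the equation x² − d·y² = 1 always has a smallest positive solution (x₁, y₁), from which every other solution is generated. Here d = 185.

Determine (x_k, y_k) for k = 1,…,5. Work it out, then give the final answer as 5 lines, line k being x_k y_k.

9249 680
171088001 12578640
3164785833249 232679682040
58542208172352001 4304108745797280
1082913763607381481249 79617403347078403400

√185 → a₀=13, period (1,1,1,1,26); ℓ=5 odd so k=9
i=0: a=13 ⇒ p=13, q=1
i=1: a=1 ⇒ p=14, q=1
i=2: a=1 ⇒ p=27, q=2
i=3: a=1 ⇒ p=41, q=3
…
i=8: a=1 ⇒ p=5563, q=409
i=9: a=1 ⇒ p=9249, q=680
fundamental: x₁=9249, y₁=680  (since 85544001 − 185·462400 = 1)
n=2: (9249,680)∘(9249,680) = (9249·9249+185·680·680, 9249·680+680·9249) = (171088001,12578640)
n=3: (171088001,12578640)∘(9249,680) = (9249·171088001+185·680·12578640, 9249·12578640+680·171088001) = (3164785833249,232679682040)
n=4: (3164785833249,232679682040)∘(9249,680) = (9249·3164785833249+185·680·232679682040, 9249·232679682040+680·3164785833249) = (58542208172352001,4304108745797280)
n=5: (58542208172352001,4304108745797280)∘(9249,680) = (9249·58542208172352001+185·680·4304108745797280, 9249·4304108745797280+680·58542208172352001) = (1082913763607381481249,79617403347078403400)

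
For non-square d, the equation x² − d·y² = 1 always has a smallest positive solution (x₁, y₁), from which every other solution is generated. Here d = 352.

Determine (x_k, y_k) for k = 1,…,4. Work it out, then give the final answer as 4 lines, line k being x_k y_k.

[18; 1,3,5,9,5,3,1,36] for √352; ℓ=8 ⇒ convergent index 7
step 0: (18, 1)  from 18·(1,0) + (0,1)
step 1: (19, 1)  from 1·(18,1) + (1,0)
step 2: (75, 4)  from 3·(19,1) + (18,1)
…
step 4: (3621, 193)  from 9·(394,21) + (75,4)
step 5: (18499, 986)  from 5·(3621,193) + (394,21)
step 6: (59118, 3151)  from 3·(18499,986) + (3621,193)
step 7: (77617, 4137)  from 1·(59118,3151) + (18499,986)
→ (77617, 4137).  Check: 77617²=6024398689, 352·4137²=6024398688, difference 1.
(77617+4137√352)^2 = 12048797377 + 642203058√352
(77617+4137√352)^3 = 1870383011943601 + 99691749501435√352
(77617+4137√352)^4 = 290347036464004160257 + 15475549041463557732√352

77617 4137
12048797377 642203058
1870383011943601 99691749501435
290347036464004160257 15475549041463557732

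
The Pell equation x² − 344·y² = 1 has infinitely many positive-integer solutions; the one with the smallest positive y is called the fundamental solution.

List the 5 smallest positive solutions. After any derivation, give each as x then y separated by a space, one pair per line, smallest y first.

10405 561
216528049 11674410
4505948689285 242944471539
93768792007492801 5055674441052180
1951328557169976499525 105208584875351394261

√344 → a₀=18, period (1,1,4,1,3,1,4,1,1,36); ℓ=10 even so k=9
i=0: a=18 ⇒ p=18, q=1
i=1: a=1 ⇒ p=19, q=1
i=2: a=1 ⇒ p=37, q=2
i=3: a=4 ⇒ p=167, q=9
i=4: a=1 ⇒ p=204, q=11
i=5: a=3 ⇒ p=779, q=42
…
i=7: a=4 ⇒ p=4711, q=254
i=8: a=1 ⇒ p=5694, q=307
i=9: a=1 ⇒ p=10405, q=561
→ (10405, 561).  Check: 10405²=108264025, 344·561²=108264024, difference 1.
k=2:  x_2 = 10405·10405+344·561·561 = 216528049,  y_2 = 10405·561+561·10405 = 11674410
k=3:  x_3 = 10405·216528049+344·561·11674410 = 4505948689285,  y_3 = 10405·11674410+561·216528049 = 242944471539
k=4:  x_4 = 10405·4505948689285+344·561·242944471539 = 93768792007492801,  y_4 = 10405·242944471539+561·4505948689285 = 5055674441052180
k=5:  x_5 = 10405·93768792007492801+344·561·5055674441052180 = 1951328557169976499525,  y_5 = 10405·5055674441052180+561·93768792007492801 = 105208584875351394261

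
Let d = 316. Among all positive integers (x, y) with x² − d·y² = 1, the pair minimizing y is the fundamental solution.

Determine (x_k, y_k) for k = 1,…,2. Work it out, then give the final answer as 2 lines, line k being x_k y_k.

12799 720
327628801 18430560

[17; 1,3,2,8,2,3,1,34] for √316; ℓ=8 ⇒ convergent index 7
i=0: a=17 ⇒ p=17, q=1
i=1: a=1 ⇒ p=18, q=1
i=2: a=3 ⇒ p=71, q=4
i=3: a=2 ⇒ p=160, q=9
i=4: a=8 ⇒ p=1351, q=76
i=5: a=2 ⇒ p=2862, q=161
i=6: a=3 ⇒ p=9937, q=559
i=7: a=1 ⇒ p=12799, q=720
(x₁, y₁) = (12799, 720);  12799² − 316·720² = 1 ✓
k=2:  x_2 = 12799·12799+316·720·720 = 327628801,  y_2 = 12799·720+720·12799 = 18430560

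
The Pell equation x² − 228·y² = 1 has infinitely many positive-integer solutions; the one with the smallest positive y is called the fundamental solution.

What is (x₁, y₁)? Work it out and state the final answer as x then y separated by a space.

[15; 10,30] for √228; ℓ=2 ⇒ convergent index 1
step 0: (15, 1)  from 15·(1,0) + (0,1)
step 1: (151, 10)  from 10·(15,1) + (1,0)
(x₁, y₁) = (151, 10);  151² − 228·10² = 1 ✓

151 10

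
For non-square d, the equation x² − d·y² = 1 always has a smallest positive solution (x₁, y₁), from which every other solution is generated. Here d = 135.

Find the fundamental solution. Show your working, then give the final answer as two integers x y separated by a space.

244 21

d=135: √d = [11; 1,1,1,1,1,1,1,22] (ℓ=8, even), read p_7/q_7
k=0  a_k=11  p_k/q_k = 11/1
…
k=2  a_k=1  p_k/q_k = 23/2
k=3  a_k=1  p_k/q_k = 35/3
…
k=6  a_k=1  p_k/q_k = 151/13
k=7  a_k=1  p_k/q_k = 244/21
fundamental: x₁=244, y₁=21  (since 59536 − 135·441 = 1)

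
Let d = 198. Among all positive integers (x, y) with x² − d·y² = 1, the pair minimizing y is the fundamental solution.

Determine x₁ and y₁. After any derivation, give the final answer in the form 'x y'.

197 14

√198 → a₀=14, period (14,28); ℓ=2 even so k=1
step 0: (14, 1)  from 14·(1,0) + (0,1)
step 1: (197, 14)  from 14·(14,1) + (1,0)
(x₁, y₁) = (197, 14);  197² − 198·14² = 1 ✓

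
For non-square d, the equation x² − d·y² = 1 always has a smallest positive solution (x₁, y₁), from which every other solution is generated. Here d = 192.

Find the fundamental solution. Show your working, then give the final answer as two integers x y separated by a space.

[13; 1,5,1,26] for √192; ℓ=4 ⇒ convergent index 3
step 0: (13, 1)  from 13·(1,0) + (0,1)
…
step 2: (83, 6)  from 5·(14,1) + (13,1)
step 3: (97, 7)  from 1·(83,6) + (14,1)
→ (97, 7).  Check: 97²=9409, 192·7²=9408, difference 1.

97 7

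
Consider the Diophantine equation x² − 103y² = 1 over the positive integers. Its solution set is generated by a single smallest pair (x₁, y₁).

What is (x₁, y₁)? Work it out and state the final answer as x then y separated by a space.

[10; 6,1,2,1,1,9,1,1,2,1,6,20] for √103; ℓ=12 ⇒ convergent index 11
i=0: a=10 ⇒ p=10, q=1
…
i=3: a=2 ⇒ p=203, q=20
i=4: a=1 ⇒ p=274, q=27
i=5: a=1 ⇒ p=477, q=47
…
i=10: a=1 ⇒ p=33877, q=3338
i=11: a=6 ⇒ p=227528, q=22419
→ (227528, 22419).  Check: 227528²=51768990784, 103·22419²=51768990783, difference 1.

227528 22419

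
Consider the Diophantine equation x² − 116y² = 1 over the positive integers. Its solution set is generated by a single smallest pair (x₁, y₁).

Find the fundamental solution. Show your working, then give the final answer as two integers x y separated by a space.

√116 = [10; 1,3,2,1,4,1,2,3,1,20, …], period ℓ=10 (even) → k=9
a_0=10:  p_0=10·1+0=10,  q_0=10·0+1=1
a_1=1:  p_1=1·10+1=11,  q_1=1·1+0=1
a_2=3:  p_2=3·11+10=43,  q_2=3·1+1=4
…
a_4=1:  p_4=1·97+43=140,  q_4=1·9+4=13
a_5=4:  p_5=4·140+97=657,  q_5=4·13+9=61
a_6=1:  p_6=1·657+140=797,  q_6=1·61+13=74
…
a_8=3:  p_8=3·2251+797=7550,  q_8=3·209+74=701
a_9=1:  p_9=1·7550+2251=9801,  q_9=1·701+209=910
→ (9801, 910).  Check: 9801²=96059601, 116·910²=96059600, difference 1.

9801 910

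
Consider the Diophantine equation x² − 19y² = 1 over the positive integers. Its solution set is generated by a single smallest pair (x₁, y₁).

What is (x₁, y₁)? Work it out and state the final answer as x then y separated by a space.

170 39

[4; 2,1,3,1,2,8] for √19; ℓ=6 ⇒ convergent index 5
a_0=4:  p_0=4·1+0=4,  q_0=4·0+1=1
…
a_3=3:  p_3=3·13+9=48,  q_3=3·3+2=11
a_4=1:  p_4=1·48+13=61,  q_4=1·11+3=14
a_5=2:  p_5=2·61+48=170,  q_5=2·14+11=39
(x₁, y₁) = (170, 39);  170² − 19·39² = 1 ✓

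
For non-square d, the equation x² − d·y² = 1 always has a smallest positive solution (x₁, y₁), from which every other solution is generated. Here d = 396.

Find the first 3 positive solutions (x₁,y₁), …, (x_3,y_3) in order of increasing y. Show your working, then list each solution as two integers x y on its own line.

√396 = [19; 1,8,1,38, …], period ℓ=4 (even) → k=3
step 0: (19, 1)  from 19·(1,0) + (0,1)
step 1: (20, 1)  from 1·(19,1) + (1,0)
step 2: (179, 9)  from 8·(20,1) + (19,1)
step 3: (199, 10)  from 1·(179,9) + (20,1)
fundamental: x₁=199, y₁=10  (since 39601 − 396·100 = 1)
k=2:  x_2 = 199·199+396·10·10 = 79201,  y_2 = 199·10+10·199 = 3980
k=3:  x_3 = 199·79201+396·10·3980 = 31521799,  y_3 = 199·3980+10·79201 = 1584030

199 10
79201 3980
31521799 1584030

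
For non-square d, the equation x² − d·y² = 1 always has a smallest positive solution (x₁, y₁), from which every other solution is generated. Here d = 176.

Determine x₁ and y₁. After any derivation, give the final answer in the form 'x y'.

d=176: √d = [13; 3,1,3,26] (ℓ=4, even), read p_3/q_3
k=0  a_k=13  p_k/q_k = 13/1
…
k=2  a_k=1  p_k/q_k = 53/4
k=3  a_k=3  p_k/q_k = 199/15
fundamental: x₁=199, y₁=15  (since 39601 − 176·225 = 1)

199 15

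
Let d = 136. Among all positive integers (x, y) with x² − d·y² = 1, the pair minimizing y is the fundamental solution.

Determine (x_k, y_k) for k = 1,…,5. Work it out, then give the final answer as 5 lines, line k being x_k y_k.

√136 = [11; 1,1,1,22, …], period ℓ=4 (even) → k=3
i=0: a=11 ⇒ p=11, q=1
…
i=2: a=1 ⇒ p=23, q=2
i=3: a=1 ⇒ p=35, q=3
→ (35, 3).  Check: 35²=1225, 136·3²=1224, difference 1.
n=2: (35,3)∘(35,3) = (35·35+136·3·3, 35·3+3·35) = (2449,210)
n=3: (2449,210)∘(35,3) = (35·2449+136·3·210, 35·210+3·2449) = (171395,14697)
n=4: (171395,14697)∘(35,3) = (35·171395+136·3·14697, 35·14697+3·171395) = (11995201,1028580)
n=5: (11995201,1028580)∘(35,3) = (35·11995201+136·3·1028580, 35·1028580+3·11995201) = (839492675,71985903)

35 3
2449 210
171395 14697
11995201 1028580
839492675 71985903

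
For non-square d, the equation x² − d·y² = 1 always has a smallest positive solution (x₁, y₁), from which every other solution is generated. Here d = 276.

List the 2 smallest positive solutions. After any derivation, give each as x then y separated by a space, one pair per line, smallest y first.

7775 468
120901249 7277400

√276 = [16; 1,1,1,1,2,2,2,1,1,1,1,32, …], period ℓ=12 (even) → k=11
step 0: (16, 1)  from 16·(1,0) + (0,1)
step 1: (17, 1)  from 1·(16,1) + (1,0)
step 2: (33, 2)  from 1·(17,1) + (16,1)
step 3: (50, 3)  from 1·(33,2) + (17,1)
step 4: (83, 5)  from 1·(50,3) + (33,2)
step 5: (216, 13)  from 2·(83,5) + (50,3)
step 6: (515, 31)  from 2·(216,13) + (83,5)
…
step 8: (1761, 106)  from 1·(1246,75) + (515,31)
step 9: (3007, 181)  from 1·(1761,106) + (1246,75)
step 10: (4768, 287)  from 1·(3007,181) + (1761,106)
step 11: (7775, 468)  from 1·(4768,287) + (3007,181)
→ (7775, 468).  Check: 7775²=60450625, 276·468²=60450624, difference 1.
(7775+468√276)^2 = 120901249 + 7277400√276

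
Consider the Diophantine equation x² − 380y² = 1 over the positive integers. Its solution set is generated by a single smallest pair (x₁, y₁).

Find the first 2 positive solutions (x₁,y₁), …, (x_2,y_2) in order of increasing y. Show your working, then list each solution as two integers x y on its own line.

39 2
3041 156

d=380: √d = [19; 2,38] (ℓ=2, even), read p_1/q_1
i=0: a=19 ⇒ p=19, q=1
i=1: a=2 ⇒ p=39, q=2
fundamental: x₁=39, y₁=2  (since 1521 − 380·4 = 1)
(x_2, y_2) = (39·39 + 380·2·2, 39·2 + 2·39) = (3041, 156)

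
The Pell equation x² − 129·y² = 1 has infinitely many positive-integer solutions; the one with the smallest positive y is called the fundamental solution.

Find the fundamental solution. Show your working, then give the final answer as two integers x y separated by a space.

16855 1484

[11; 2,1,3,1,6,1,3,1,2,22] for √129; ℓ=10 ⇒ convergent index 9
i=0: a=11 ⇒ p=11, q=1
i=1: a=2 ⇒ p=23, q=2
…
i=3: a=3 ⇒ p=125, q=11
i=4: a=1 ⇒ p=159, q=14
i=5: a=6 ⇒ p=1079, q=95
i=6: a=1 ⇒ p=1238, q=109
i=7: a=3 ⇒ p=4793, q=422
i=8: a=1 ⇒ p=6031, q=531
i=9: a=2 ⇒ p=16855, q=1484
(x₁, y₁) = (16855, 1484);  16855² − 129·1484² = 1 ✓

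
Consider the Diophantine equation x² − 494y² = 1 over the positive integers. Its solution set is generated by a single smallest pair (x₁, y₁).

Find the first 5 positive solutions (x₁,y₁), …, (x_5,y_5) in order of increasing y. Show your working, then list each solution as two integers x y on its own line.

√494 → a₀=22, period (4,2,2,1,2,1,2,2,4,44); ℓ=10 even so k=9
i=0: a=22 ⇒ p=22, q=1
i=1: a=4 ⇒ p=89, q=4
…
i=4: a=1 ⇒ p=689, q=31
i=5: a=2 ⇒ p=1867, q=84
i=6: a=1 ⇒ p=2556, q=115
…
i=8: a=2 ⇒ p=16514, q=743
i=9: a=4 ⇒ p=73035, q=3286
(x₁, y₁) = (73035, 3286);  73035² − 494·3286² = 1 ✓
(73035+3286√494)^2 = 10668222449 + 479986020√494
(73035+3286√494)^3 = 1558307253052395 + 70111557938114√494
(73035+3286√494)^4 = 227621940442695115201 + 10241195267540325960√494
(73035+3286√494)^5 = 33248736838906168224357675 + 1495931392659503855039086√494

73035 3286
10668222449 479986020
1558307253052395 70111557938114
227621940442695115201 10241195267540325960
33248736838906168224357675 1495931392659503855039086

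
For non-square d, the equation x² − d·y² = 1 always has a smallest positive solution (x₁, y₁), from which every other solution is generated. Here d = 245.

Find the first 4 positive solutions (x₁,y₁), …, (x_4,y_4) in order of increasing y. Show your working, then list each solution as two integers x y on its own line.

√245 → a₀=15, period (1,1,1,7,6,7,1,1,1,30); ℓ=10 even so k=9
k=0  a_k=15  p_k/q_k = 15/1
k=1  a_k=1  p_k/q_k = 16/1
…
k=3  a_k=1  p_k/q_k = 47/3
k=4  a_k=7  p_k/q_k = 360/23
k=5  a_k=6  p_k/q_k = 2207/141
k=6  a_k=7  p_k/q_k = 15809/1010
k=7  a_k=1  p_k/q_k = 18016/1151
k=8  a_k=1  p_k/q_k = 33825/2161
k=9  a_k=1  p_k/q_k = 51841/3312
fundamental: x₁=51841, y₁=3312  (since 2687489281 − 245·10969344 = 1)
n=2: (51841,3312)∘(51841,3312) = (51841·51841+245·3312·3312, 51841·3312+3312·51841) = (5374978561,343394784)
n=3: (5374978561,343394784)∘(51841,3312) = (51841·5374978561+245·3312·343394784, 51841·343394784+3312·5374978561) = (557288527109761,35603857991376)
n=4: (557288527109761,35603857991376)∘(51841,3312) = (51841·557288527109761+245·3312·35603857991376, 51841·35603857991376+3312·557288527109761) = (57780789062419261441,3691479203918451648)

51841 3312
5374978561 343394784
557288527109761 35603857991376
57780789062419261441 3691479203918451648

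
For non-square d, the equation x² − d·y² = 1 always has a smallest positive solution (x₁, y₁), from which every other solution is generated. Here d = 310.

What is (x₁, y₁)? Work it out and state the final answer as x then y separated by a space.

√310 → a₀=17, period (1,1,1,1,5,…,1,1,34); ℓ=16 even so k=15
i=0: a=17 ⇒ p=17, q=1
…
i=2: a=1 ⇒ p=35, q=2
i=3: a=1 ⇒ p=53, q=3
…
i=6: a=3 ⇒ p=1567, q=89
i=7: a=1 ⇒ p=2060, q=117
i=8: a=2 ⇒ p=5687, q=323
i=9: a=1 ⇒ p=7747, q=440
i=10: a=3 ⇒ p=28928, q=1643
i=11: a=5 ⇒ p=152387, q=8655
…
i=13: a=1 ⇒ p=333702, q=18953
i=14: a=1 ⇒ p=515017, q=29251
i=15: a=1 ⇒ p=848719, q=48204
(x₁, y₁) = (848719, 48204);  848719² − 310·48204² = 1 ✓

848719 48204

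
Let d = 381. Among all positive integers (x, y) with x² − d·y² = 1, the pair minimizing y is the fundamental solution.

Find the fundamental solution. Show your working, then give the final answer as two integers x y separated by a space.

√381 = [19; 1,1,12,1,1,38, …], period ℓ=6 (even) → k=5
i=0: a=19 ⇒ p=19, q=1
i=1: a=1 ⇒ p=20, q=1
i=2: a=1 ⇒ p=39, q=2
…
i=4: a=1 ⇒ p=527, q=27
i=5: a=1 ⇒ p=1015, q=52
fundamental: x₁=1015, y₁=52  (since 1030225 − 381·2704 = 1)

1015 52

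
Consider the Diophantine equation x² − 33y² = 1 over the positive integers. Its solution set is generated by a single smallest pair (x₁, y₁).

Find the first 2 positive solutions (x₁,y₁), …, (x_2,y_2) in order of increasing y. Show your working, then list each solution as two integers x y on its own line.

[5; 1,2,1,10] for √33; ℓ=4 ⇒ convergent index 3
step 0: (5, 1)  from 5·(1,0) + (0,1)
step 1: (6, 1)  from 1·(5,1) + (1,0)
step 2: (17, 3)  from 2·(6,1) + (5,1)
step 3: (23, 4)  from 1·(17,3) + (6,1)
(x₁, y₁) = (23, 4);  23² − 33·4² = 1 ✓
(23+4√33)^2 = 1057 + 184√33

23 4
1057 184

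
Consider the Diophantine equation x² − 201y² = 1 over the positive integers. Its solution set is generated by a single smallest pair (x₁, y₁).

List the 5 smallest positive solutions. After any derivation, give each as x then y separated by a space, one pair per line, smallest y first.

515095 36332
530645718049 37428863080
546665912276384215 38558840456348868
563169756167477608732801 39722931849688611461840
580171851105627091828167877975 40922167162192151801416600732

√201 → a₀=14, period (5,1,1,1,2,…,1,5,28); ℓ=14 even so k=13
k=0  a_k=14  p_k/q_k = 14/1
k=1  a_k=5  p_k/q_k = 71/5
k=2  a_k=1  p_k/q_k = 85/6
k=3  a_k=1  p_k/q_k = 156/11
…
k=5  a_k=2  p_k/q_k = 638/45
k=6  a_k=1  p_k/q_k = 879/62
k=7  a_k=8  p_k/q_k = 7670/541
k=8  a_k=1  p_k/q_k = 8549/603
k=9  a_k=2  p_k/q_k = 24768/1747
k=10  a_k=1  p_k/q_k = 33317/2350
…
k=12  a_k=1  p_k/q_k = 91402/6447
k=13  a_k=5  p_k/q_k = 515095/36332
→ (515095, 36332).  Check: 515095²=265322859025, 201·36332²=265322859024, difference 1.
n=2: (515095,36332)∘(515095,36332) = (515095·515095+201·36332·36332, 515095·36332+36332·515095) = (530645718049,37428863080)
n=3: (530645718049,37428863080)∘(515095,36332) = (515095·530645718049+201·36332·37428863080, 515095·37428863080+36332·530645718049) = (546665912276384215,38558840456348868)
n=4: (546665912276384215,38558840456348868)∘(515095,36332) = (515095·546665912276384215+201·36332·38558840456348868, 515095·38558840456348868+36332·546665912276384215) = (563169756167477608732801,39722931849688611461840)
n=5: (563169756167477608732801,39722931849688611461840)∘(515095,36332) = (515095·563169756167477608732801+201·36332·39722931849688611461840, 515095·39722931849688611461840+36332·563169756167477608732801) = (580171851105627091828167877975,40922167162192151801416600732)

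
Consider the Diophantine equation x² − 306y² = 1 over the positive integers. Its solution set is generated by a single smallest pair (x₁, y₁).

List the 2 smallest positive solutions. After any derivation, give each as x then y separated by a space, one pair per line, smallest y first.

√306 → a₀=17, period (2,34); ℓ=2 even so k=1
i=0: a=17 ⇒ p=17, q=1
i=1: a=2 ⇒ p=35, q=2
→ (35, 2).  Check: 35²=1225, 306·2²=1224, difference 1.
(35+2√306)^2 = 2449 + 140√306

35 2
2449 140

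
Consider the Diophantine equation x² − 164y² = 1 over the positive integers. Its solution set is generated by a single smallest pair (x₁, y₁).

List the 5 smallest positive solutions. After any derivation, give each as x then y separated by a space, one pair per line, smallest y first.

2049 160
8396801 655680
34410088449 2686976480
141012534067201 11011228959360
577869330197301249 45124013588480800

√164 = [12; 1,4,6,4,1,24, …], period ℓ=6 (even) → k=5
k=0  a_k=12  p_k/q_k = 12/1
k=1  a_k=1  p_k/q_k = 13/1
k=2  a_k=4  p_k/q_k = 64/5
k=3  a_k=6  p_k/q_k = 397/31
k=4  a_k=4  p_k/q_k = 1652/129
k=5  a_k=1  p_k/q_k = 2049/160
→ (2049, 160).  Check: 2049²=4198401, 164·160²=4198400, difference 1.
(2049+160√164)^2 = 8396801 + 655680√164
(2049+160√164)^3 = 34410088449 + 2686976480√164
(2049+160√164)^4 = 141012534067201 + 11011228959360√164
(2049+160√164)^5 = 577869330197301249 + 45124013588480800√164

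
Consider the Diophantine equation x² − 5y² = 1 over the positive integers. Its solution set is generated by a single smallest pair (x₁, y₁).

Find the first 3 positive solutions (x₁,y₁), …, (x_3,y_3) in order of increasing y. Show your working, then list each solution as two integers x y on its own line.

9 4
161 72
2889 1292

[2; 4] for √5; ℓ=1 ⇒ convergent index 1
step 0: (2, 1)  from 2·(1,0) + (0,1)
step 1: (9, 4)  from 4·(2,1) + (1,0)
(x₁, y₁) = (9, 4);  9² − 5·4² = 1 ✓
(x_2, y_2) = (9·9 + 5·4·4, 9·4 + 4·9) = (161, 72)
(x_3, y_3) = (9·161 + 5·4·72, 9·72 + 4·161) = (2889, 1292)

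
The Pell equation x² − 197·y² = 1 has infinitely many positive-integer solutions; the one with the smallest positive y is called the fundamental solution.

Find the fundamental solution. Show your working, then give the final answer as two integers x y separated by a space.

393 28

√197 → a₀=14, period (28); ℓ=1 odd so k=1
a_0=14:  p_0=14·1+0=14,  q_0=14·0+1=1
a_1=28:  p_1=28·14+1=393,  q_1=28·1+0=28
fundamental: x₁=393, y₁=28  (since 154449 − 197·784 = 1)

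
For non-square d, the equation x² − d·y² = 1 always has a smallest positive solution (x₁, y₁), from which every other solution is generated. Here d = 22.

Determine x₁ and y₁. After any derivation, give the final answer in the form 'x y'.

[4; 1,2,4,2,1,8] for √22; ℓ=6 ⇒ convergent index 5
k=0  a_k=4  p_k/q_k = 4/1
…
k=2  a_k=2  p_k/q_k = 14/3
…
k=4  a_k=2  p_k/q_k = 136/29
k=5  a_k=1  p_k/q_k = 197/42
(x₁, y₁) = (197, 42);  197² − 22·42² = 1 ✓

197 42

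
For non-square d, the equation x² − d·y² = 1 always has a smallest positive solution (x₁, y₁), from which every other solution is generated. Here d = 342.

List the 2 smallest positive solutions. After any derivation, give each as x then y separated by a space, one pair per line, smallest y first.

37 2
2737 148

√342 → a₀=18, period (2,36); ℓ=2 even so k=1
i=0: a=18 ⇒ p=18, q=1
i=1: a=2 ⇒ p=37, q=2
→ (37, 2).  Check: 37²=1369, 342·2²=1368, difference 1.
n=2: (37,2)∘(37,2) = (37·37+342·2·2, 37·2+2·37) = (2737,148)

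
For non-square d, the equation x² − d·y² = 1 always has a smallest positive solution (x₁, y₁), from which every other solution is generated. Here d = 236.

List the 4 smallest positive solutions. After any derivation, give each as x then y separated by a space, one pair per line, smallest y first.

561799 36570
631236232801 41089978860
709255768702176199 46168618067101710
796918363201596536611201 51874966922918257173720

√236 = [15; 2,1,3,5,1,6,1,5,3,1,2,30, …], period ℓ=12 (even) → k=11
a_0=15:  p_0=15·1+0=15,  q_0=15·0+1=1
a_1=2:  p_1=2·15+1=31,  q_1=2·1+0=2
…
a_4=5:  p_4=5·169+46=891,  q_4=5·11+3=58
a_5=1:  p_5=1·891+169=1060,  q_5=1·58+11=69
…
a_10=1:  p_10=1·154729+48806=203535,  q_10=1·10072+3177=13249
a_11=2:  p_11=2·203535+154729=561799,  q_11=2·13249+10072=36570
fundamental: x₁=561799, y₁=36570  (since 315618116401 − 236·1337364900 = 1)
n=2: (561799,36570)∘(561799,36570) = (561799·561799+236·36570·36570, 561799·36570+36570·561799) = (631236232801,41089978860)
n=3: (631236232801,41089978860)∘(561799,36570) = (561799·631236232801+236·36570·41089978860, 561799·41089978860+36570·631236232801) = (709255768702176199,46168618067101710)
n=4: (709255768702176199,46168618067101710)∘(561799,36570) = (561799·709255768702176199+236·36570·46168618067101710, 561799·46168618067101710+36570·709255768702176199) = (796918363201596536611201,51874966922918257173720)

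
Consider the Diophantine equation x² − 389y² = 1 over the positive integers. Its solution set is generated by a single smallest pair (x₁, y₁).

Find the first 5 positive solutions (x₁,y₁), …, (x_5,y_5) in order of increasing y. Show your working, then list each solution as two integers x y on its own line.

√389 → a₀=19, period (1,2,1,1,1,1,2,1,38); ℓ=9 odd so k=17
a_0=19:  p_0=19·1+0=19,  q_0=19·0+1=1
…
a_2=2:  p_2=2·20+19=59,  q_2=2·1+1=3
…
a_4=1:  p_4=1·79+59=138,  q_4=1·4+3=7
a_5=1:  p_5=1·138+79=217,  q_5=1·7+4=11
a_6=1:  p_6=1·217+138=355,  q_6=1·11+7=18
a_7=2:  p_7=2·355+217=927,  q_7=2·18+11=47
a_8=1:  p_8=1·927+355=1282,  q_8=1·47+18=65
a_9=38:  p_9=38·1282+927=49643,  q_9=38·65+47=2517
a_10=1:  p_10=1·49643+1282=50925,  q_10=1·2517+65=2582
a_11=2:  p_11=2·50925+49643=151493,  q_11=2·2582+2517=7681
…
a_13=1:  p_13=1·202418+151493=353911,  q_13=1·10263+7681=17944
a_14=1:  p_14=1·353911+202418=556329,  q_14=1·17944+10263=28207
a_15=1:  p_15=1·556329+353911=910240,  q_15=1·28207+17944=46151
a_16=2:  p_16=2·910240+556329=2376809,  q_16=2·46151+28207=120509
a_17=1:  p_17=1·2376809+910240=3287049,  q_17=1·120509+46151=166660
fundamental: x₁=3287049, y₁=166660  (since 10804691128401 − 389·27775555600 = 1)
k=2:  x_2 = 3287049·3287049+389·166660·166660 = 21609382256801,  y_2 = 3287049·166660+166660·3287049 = 1095639172680
k=3:  x_3 = 3287049·21609382256801+389·166660·1095639172680 = 142062196675667653449,  y_3 = 3287049·1095639172680+166660·21609382256801 = 7202839293837075980
k=4:  x_4 = 3287049·142062196675667653449+389·166660·7202839293837075980 = 933930803041091759821507201,  y_4 = 3287049·7202839293837075980+166660·142062196675667653449 = 47352171395934637886793360
k=5:  x_5 = 3287049·933930803041091759821507201+389·166660·47352171395934637886793360 = 6139752624410693193862375179426249,  y_5 = 3287049·47352171395934637886793360+166660·933930803041091759821507201 = 311297815269663908222998617313300

3287049 166660
21609382256801 1095639172680
142062196675667653449 7202839293837075980
933930803041091759821507201 47352171395934637886793360
6139752624410693193862375179426249 311297815269663908222998617313300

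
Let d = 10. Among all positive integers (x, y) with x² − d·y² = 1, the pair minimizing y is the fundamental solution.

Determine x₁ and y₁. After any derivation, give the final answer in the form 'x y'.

19 6

[3; 6] for √10; ℓ=1 ⇒ convergent index 1
step 0: (3, 1)  from 3·(1,0) + (0,1)
step 1: (19, 6)  from 6·(3,1) + (1,0)
→ (19, 6).  Check: 19²=361, 10·6²=360, difference 1.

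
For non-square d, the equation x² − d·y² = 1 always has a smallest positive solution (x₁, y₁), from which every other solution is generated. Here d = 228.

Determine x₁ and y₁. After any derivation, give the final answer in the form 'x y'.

d=228: √d = [15; 10,30] (ℓ=2, even), read p_1/q_1
step 0: (15, 1)  from 15·(1,0) + (0,1)
step 1: (151, 10)  from 10·(15,1) + (1,0)
fundamental: x₁=151, y₁=10  (since 22801 − 228·100 = 1)

151 10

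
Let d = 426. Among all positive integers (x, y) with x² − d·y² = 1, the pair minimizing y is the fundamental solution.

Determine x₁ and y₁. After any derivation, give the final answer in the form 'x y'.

[20; 1,1,1,3,2,6,2,3,1,1,1,40] for √426; ℓ=12 ⇒ convergent index 11
i=0: a=20 ⇒ p=20, q=1
i=1: a=1 ⇒ p=21, q=1
i=2: a=1 ⇒ p=41, q=2
…
i=4: a=3 ⇒ p=227, q=11
…
i=6: a=6 ⇒ p=3323, q=161
…
i=8: a=3 ⇒ p=24809, q=1202
…
i=10: a=1 ⇒ p=56780, q=2751
i=11: a=1 ⇒ p=88751, q=4300
(x₁, y₁) = (88751, 4300);  88751² − 426·4300² = 1 ✓

88751 4300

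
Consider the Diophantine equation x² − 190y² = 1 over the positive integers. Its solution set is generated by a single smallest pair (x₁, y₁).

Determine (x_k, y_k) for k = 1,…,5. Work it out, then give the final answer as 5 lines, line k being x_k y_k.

52021 3774
5412368881 392654508
563113683064981 40852560317562
58587473808034384321 4250382080167131096
6095557949372399730460501 442218252343896093172470

d=190: √d = [13; 1,3,1,1,1,…,3,1,26] (ℓ=14, even), read p_13/q_13
a_0=13:  p_0=13·1+0=13,  q_0=13·0+1=1
a_1=1:  p_1=1·13+1=14,  q_1=1·1+0=1
a_2=3:  p_2=3·14+13=55,  q_2=3·1+1=4
a_3=1:  p_3=1·55+14=69,  q_3=1·4+1=5
…
a_5=1:  p_5=1·124+69=193,  q_5=1·9+5=14
a_6=2:  p_6=2·193+124=510,  q_6=2·14+9=37
a_7=2:  p_7=2·510+193=1213,  q_7=2·37+14=88
…
a_9=1:  p_9=1·2936+1213=4149,  q_9=1·213+88=301
…
a_12=3:  p_12=3·11234+7085=40787,  q_12=3·815+514=2959
a_13=1:  p_13=1·40787+11234=52021,  q_13=1·2959+815=3774
(x₁, y₁) = (52021, 3774);  52021² − 190·3774² = 1 ✓
(52021+3774√190)^2 = 5412368881 + 392654508√190
(52021+3774√190)^3 = 563113683064981 + 40852560317562√190
(52021+3774√190)^4 = 58587473808034384321 + 4250382080167131096√190
(52021+3774√190)^5 = 6095557949372399730460501 + 442218252343896093172470√190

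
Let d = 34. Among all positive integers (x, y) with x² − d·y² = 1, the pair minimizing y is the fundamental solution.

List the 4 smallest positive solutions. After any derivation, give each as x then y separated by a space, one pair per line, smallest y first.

d=34: √d = [5; 1,4,1,10] (ℓ=4, even), read p_3/q_3
a_0=5:  p_0=5·1+0=5,  q_0=5·0+1=1
…
a_2=4:  p_2=4·6+5=29,  q_2=4·1+1=5
a_3=1:  p_3=1·29+6=35,  q_3=1·5+1=6
→ (35, 6).  Check: 35²=1225, 34·6²=1224, difference 1.
(x_2, y_2) = (35·35 + 34·6·6, 35·6 + 6·35) = (2449, 420)
(x_3, y_3) = (35·2449 + 34·6·420, 35·420 + 6·2449) = (171395, 29394)
(x_4, y_4) = (35·171395 + 34·6·29394, 35·29394 + 6·171395) = (11995201, 2057160)

35 6
2449 420
171395 29394
11995201 2057160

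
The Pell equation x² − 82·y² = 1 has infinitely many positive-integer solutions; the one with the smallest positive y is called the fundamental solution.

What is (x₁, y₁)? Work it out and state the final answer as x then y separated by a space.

163 18

√82 → a₀=9, period (18); ℓ=1 odd so k=1
step 0: (9, 1)  from 9·(1,0) + (0,1)
step 1: (163, 18)  from 18·(9,1) + (1,0)
→ (163, 18).  Check: 163²=26569, 82·18²=26568, difference 1.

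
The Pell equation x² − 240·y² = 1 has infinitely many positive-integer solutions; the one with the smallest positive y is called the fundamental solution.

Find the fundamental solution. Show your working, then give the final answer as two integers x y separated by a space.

[15; 2,30] for √240; ℓ=2 ⇒ convergent index 1
a_0=15:  p_0=15·1+0=15,  q_0=15·0+1=1
a_1=2:  p_1=2·15+1=31,  q_1=2·1+0=2
→ (31, 2).  Check: 31²=961, 240·2²=960, difference 1.

31 2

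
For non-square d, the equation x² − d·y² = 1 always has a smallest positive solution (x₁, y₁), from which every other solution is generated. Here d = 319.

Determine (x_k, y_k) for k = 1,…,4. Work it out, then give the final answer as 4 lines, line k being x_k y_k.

√319 = [17; 1,6,5,1,4,…,6,1,34, …], period ℓ=14 (even) → k=13
a_0=17:  p_0=17·1+0=17,  q_0=17·0+1=1
a_1=1:  p_1=1·17+1=18,  q_1=1·1+0=1
…
a_3=5:  p_3=5·125+18=643,  q_3=5·7+1=36
a_4=1:  p_4=1·643+125=768,  q_4=1·36+7=43
a_5=4:  p_5=4·768+643=3715,  q_5=4·43+36=208
…
a_8=3:  p_8=3·15628+11913=58797,  q_8=3·875+667=3292
a_9=4:  p_9=4·58797+15628=250816,  q_9=4·3292+875=14043
a_10=1:  p_10=1·250816+58797=309613,  q_10=1·14043+3292=17335
a_11=5:  p_11=5·309613+250816=1798881,  q_11=5·17335+14043=100718
a_12=6:  p_12=6·1798881+309613=11102899,  q_12=6·100718+17335=621643
a_13=1:  p_13=1·11102899+1798881=12901780,  q_13=1·621643+100718=722361
→ (12901780, 722361).  Check: 12901780²=166455927168400, 319·722361²=166455927168399, difference 1.
(x_2, y_2) = (12901780·12901780 + 319·722361·722361, 12901780·722361 + 722361·12901780) = (332911854336799, 18639485405160)
(x_3, y_3) = (12901780·332911854336799 + 319·722361·18639485405160, 12901780·18639485405160 + 722361·332911854336799) = (8590311008090840302660, 480965080021169647239)
(x_4, y_4) = (12901780·8590311008090840302660 + 319·722361·480965080021169647239, 12901780·480965080021169647239 + 722361·8590311008090840302660) = (221660605515932150288251132801, 12410611300231033623224965680)

12901780 722361
332911854336799 18639485405160
8590311008090840302660 480965080021169647239
221660605515932150288251132801 12410611300231033623224965680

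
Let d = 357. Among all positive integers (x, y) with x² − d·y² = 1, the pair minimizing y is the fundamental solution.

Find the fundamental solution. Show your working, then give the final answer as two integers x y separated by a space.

3401 180

√357 = [18; 1,8,2,8,1,36, …], period ℓ=6 (even) → k=5
i=0: a=18 ⇒ p=18, q=1
i=1: a=1 ⇒ p=19, q=1
i=2: a=8 ⇒ p=170, q=9
i=3: a=2 ⇒ p=359, q=19
i=4: a=8 ⇒ p=3042, q=161
i=5: a=1 ⇒ p=3401, q=180
(x₁, y₁) = (3401, 180);  3401² − 357·180² = 1 ✓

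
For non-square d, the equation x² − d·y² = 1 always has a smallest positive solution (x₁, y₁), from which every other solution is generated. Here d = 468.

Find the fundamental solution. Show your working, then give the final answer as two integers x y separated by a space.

√468 → a₀=21, period (1,1,1,2,1,1,1,42); ℓ=8 even so k=7
a_0=21:  p_0=21·1+0=21,  q_0=21·0+1=1
a_1=1:  p_1=1·21+1=22,  q_1=1·1+0=1
a_2=1:  p_2=1·22+21=43,  q_2=1·1+1=2
a_3=1:  p_3=1·43+22=65,  q_3=1·2+1=3
a_4=2:  p_4=2·65+43=173,  q_4=2·3+2=8
a_5=1:  p_5=1·173+65=238,  q_5=1·8+3=11
a_6=1:  p_6=1·238+173=411,  q_6=1·11+8=19
a_7=1:  p_7=1·411+238=649,  q_7=1·19+11=30
→ (649, 30).  Check: 649²=421201, 468·30²=421200, difference 1.

649 30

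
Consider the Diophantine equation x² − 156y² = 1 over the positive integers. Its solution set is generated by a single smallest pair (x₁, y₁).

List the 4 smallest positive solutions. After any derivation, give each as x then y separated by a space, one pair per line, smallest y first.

√156 → a₀=12, period (2,24); ℓ=2 even so k=1
i=0: a=12 ⇒ p=12, q=1
i=1: a=2 ⇒ p=25, q=2
(x₁, y₁) = (25, 2);  25² − 156·2² = 1 ✓
(25+2√156)^2 = 1249 + 100√156
(25+2√156)^3 = 62425 + 4998√156
(25+2√156)^4 = 3120001 + 249800√156

25 2
1249 100
62425 4998
3120001 249800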